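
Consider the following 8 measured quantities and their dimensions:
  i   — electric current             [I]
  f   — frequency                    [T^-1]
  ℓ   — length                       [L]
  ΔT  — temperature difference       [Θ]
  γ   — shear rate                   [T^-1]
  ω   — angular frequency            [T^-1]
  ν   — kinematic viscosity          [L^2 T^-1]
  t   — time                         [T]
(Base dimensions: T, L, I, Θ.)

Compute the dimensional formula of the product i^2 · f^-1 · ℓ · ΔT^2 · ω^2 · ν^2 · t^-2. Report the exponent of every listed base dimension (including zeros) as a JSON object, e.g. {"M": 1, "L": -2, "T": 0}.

{"T": -5, "L": 5, "I": 2, "Θ": 2}

Dimensional matrix (T×L×I×Θ by i×f×ℓ×ΔT×γ×ω×ν×t):
  T: [ 0 -1  0  0 -1 -1 -1  1]
  L: [ 0  0  1  0  0  0  2  0]
  I: [ 1  0  0  0  0  0  0  0]
  Θ: [ 0  0  0  1  0  0  0  0]
  [T]: (2)·0+(-1)·-1+(1)·0+(2)·0+(2)·-1+(2)·-1+(-2)·1 = -5
  [L]: (2)·0+(-1)·0+(1)·1+(2)·0+(2)·0+(2)·2+(-2)·0 = 5
  [I]: (2)·1+(-1)·0+(1)·0+(2)·0+(2)·0+(2)·0+(-2)·0 = 2
  [Θ]: (2)·0+(-1)·0+(1)·0+(2)·1+(2)·0+(2)·0+(-2)·0 = 2
⇒ T^-5 L^5 I^2 Θ^2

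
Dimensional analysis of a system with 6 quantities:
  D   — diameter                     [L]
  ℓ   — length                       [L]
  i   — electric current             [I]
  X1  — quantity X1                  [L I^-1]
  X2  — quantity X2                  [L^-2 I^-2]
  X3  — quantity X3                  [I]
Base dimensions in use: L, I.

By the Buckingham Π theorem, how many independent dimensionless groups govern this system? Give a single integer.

Write exponents as rows L,I / cols D,ℓ,i,X1,X2,X3:
  L: [ 1  1  0  1 -2  0]
  I: [ 0  0  1 -1 -2  1]
RREF → pivots at {D,i} ⇒ r = 2
Π count = n − r = 6 − 2 = 4

4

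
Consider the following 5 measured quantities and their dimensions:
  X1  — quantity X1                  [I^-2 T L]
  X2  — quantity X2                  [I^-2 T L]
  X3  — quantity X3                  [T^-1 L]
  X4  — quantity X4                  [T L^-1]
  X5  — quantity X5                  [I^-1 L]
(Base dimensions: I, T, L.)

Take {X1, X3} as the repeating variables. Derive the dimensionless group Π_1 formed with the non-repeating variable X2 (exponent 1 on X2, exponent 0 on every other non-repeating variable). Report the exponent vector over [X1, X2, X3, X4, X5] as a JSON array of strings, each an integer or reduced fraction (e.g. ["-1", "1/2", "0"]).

["-1", "1", "0", "0", "0"]

Exponent matrix [I,T,L] × [X1,X2,X3,X4,X5]:
  I: [-2 -2  0  0 -1]
  T: [ 1  1 -1  1  0]
  L: [ 1  1  1 -1  1]
Echelon form has 2 nonzero rows (pivots: X1,X3)
Repeat: X1,X3; free: X2,X4,X5
RREF:
  r0: [   1    1    0    0  1/2]
  r1: [   0    0    1   -1  1/2]
  r2: [   0    0    0    0    0]
Fix exponent of X2 at 1, X4 at 0, X5 at 0; solve each RREF row for its pivot's exponent:
  r0: exp(X1) + (1)·1 = 0 ⇒ exp(X1) = -1
  r1: exp(X3) + (0)·1 = 0 ⇒ exp(X3) = 0
Π_1 = X1^-1 · X2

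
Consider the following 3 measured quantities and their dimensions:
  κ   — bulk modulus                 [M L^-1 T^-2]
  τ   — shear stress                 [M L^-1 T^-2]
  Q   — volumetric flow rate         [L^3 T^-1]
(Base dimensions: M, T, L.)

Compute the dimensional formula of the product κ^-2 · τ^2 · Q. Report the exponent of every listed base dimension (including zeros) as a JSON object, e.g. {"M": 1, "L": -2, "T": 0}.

Write exponents as rows M,T,L / cols κ,τ,Q:
  M: [ 1  1  0]
  T: [-2 -2 -1]
  L: [-1 -1  3]
  [M]: (-2)·1+(2)·1+(1)·0 = 0
  [T]: (-2)·-2+(2)·-2+(1)·-1 = -1
  [L]: (-2)·-1+(2)·-1+(1)·3 = 3
⇒ T^-1 L^3

{"M": 0, "T": -1, "L": 3}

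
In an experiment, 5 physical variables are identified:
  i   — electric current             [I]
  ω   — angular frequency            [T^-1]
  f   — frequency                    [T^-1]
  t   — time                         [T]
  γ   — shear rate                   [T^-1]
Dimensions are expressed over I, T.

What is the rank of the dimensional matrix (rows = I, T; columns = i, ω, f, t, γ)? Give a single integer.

2

Dimensional matrix (I×T by i×ω×f×t×γ):
  I: [ 1  0  0  0  0]
  T: [ 0 -1 -1  1 -1]
RREF → pivots at {i,ω} ⇒ r = 2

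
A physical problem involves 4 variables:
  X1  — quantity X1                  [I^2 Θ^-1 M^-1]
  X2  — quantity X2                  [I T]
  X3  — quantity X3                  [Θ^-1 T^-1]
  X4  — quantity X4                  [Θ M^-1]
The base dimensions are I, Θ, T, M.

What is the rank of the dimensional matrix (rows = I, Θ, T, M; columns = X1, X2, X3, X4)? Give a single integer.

3

Dimensional matrix (I×Θ×T×M by X1×X2×X3×X4):
  I: [ 2  1  0  0]
  Θ: [-1  0 -1  1]
  T: [ 0  1 -1  0]
  M: [-1  0  0 -1]
Row reduction gives pivot columns X1,X2,X3; rank = 3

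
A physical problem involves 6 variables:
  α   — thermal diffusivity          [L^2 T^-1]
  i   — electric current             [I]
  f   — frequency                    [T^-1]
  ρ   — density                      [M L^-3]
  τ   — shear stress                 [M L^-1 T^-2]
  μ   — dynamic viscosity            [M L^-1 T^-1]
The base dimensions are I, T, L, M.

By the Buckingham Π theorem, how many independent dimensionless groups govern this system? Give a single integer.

Write exponents as rows I,T,L,M / cols α,i,f,ρ,τ,μ:
  I: [ 0  1  0  0  0  0]
  T: [-1  0 -1  0 -2 -1]
  L: [ 2  0  0 -3 -1 -1]
  M: [ 0  0  0  1  1  1]
Row reduction gives pivot columns α,i,f,ρ; rank = 4
6 vars − rank 4 = 2 Π groups

2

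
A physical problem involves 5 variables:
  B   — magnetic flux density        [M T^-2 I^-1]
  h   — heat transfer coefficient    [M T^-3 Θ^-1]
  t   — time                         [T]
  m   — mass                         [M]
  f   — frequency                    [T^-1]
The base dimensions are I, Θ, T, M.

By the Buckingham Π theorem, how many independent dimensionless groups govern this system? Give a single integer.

Write exponents as rows I,Θ,T,M / cols B,h,t,m,f:
  I: [-1  0  0  0  0]
  Θ: [ 0 -1  0  0  0]
  T: [-2 -3  1  0 -1]
  M: [ 1  1  0  1  0]
Echelon form has 4 nonzero rows (pivots: B,h,t,m)
5 vars − rank 4 = 1 Π group

1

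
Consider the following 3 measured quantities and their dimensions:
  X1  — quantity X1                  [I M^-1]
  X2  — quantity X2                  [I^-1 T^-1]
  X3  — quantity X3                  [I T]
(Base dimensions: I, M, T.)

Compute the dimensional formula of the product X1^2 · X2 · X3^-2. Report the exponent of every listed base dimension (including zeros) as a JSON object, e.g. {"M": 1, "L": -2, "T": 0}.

{"I": -1, "M": -2, "T": -3}

Dimensional matrix (I×M×T by X1×X2×X3):
  I: [ 1 -1  1]
  M: [-1  0  0]
  T: [ 0 -1  1]
  [I]: (2)·1+(1)·-1+(-2)·1 = -1
  [M]: (2)·-1+(1)·0+(-2)·0 = -2
  [T]: (2)·0+(1)·-1+(-2)·1 = -3
⇒ I^-1 M^-2 T^-3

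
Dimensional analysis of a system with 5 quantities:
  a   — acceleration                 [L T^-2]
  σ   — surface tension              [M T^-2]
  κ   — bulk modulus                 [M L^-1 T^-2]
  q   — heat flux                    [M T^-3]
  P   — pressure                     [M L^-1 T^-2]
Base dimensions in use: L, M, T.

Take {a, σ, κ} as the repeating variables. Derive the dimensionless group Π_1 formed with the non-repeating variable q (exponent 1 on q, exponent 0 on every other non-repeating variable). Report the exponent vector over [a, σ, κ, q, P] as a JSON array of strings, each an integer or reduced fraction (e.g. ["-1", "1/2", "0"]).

Write exponents as rows L,M,T / cols a,σ,κ,q,P:
  L: [ 1  0 -1  0 -1]
  M: [ 0  1  1  1  1]
  T: [-2 -2 -2 -3 -2]
RREF → pivots at {a,σ,κ} ⇒ r = 3
Repeat: a,σ,κ; free: q,P
RREF:
  r0: [   1    0    0  1/2    0]
  r1: [   0    1    0  1/2    0]
  r2: [   0    0    1  1/2    1]
Fix exponent of q at 1, P at 0; solve each RREF row for its pivot's exponent:
  r0: exp(a) + (1/2)·1 = 0 ⇒ exp(a) = -1/2
  r1: exp(σ) + (1/2)·1 = 0 ⇒ exp(σ) = -1/2
  r2: exp(κ) + (1/2)·1 = 0 ⇒ exp(κ) = -1/2
Π_1 = a^(-1/2) · σ^(-1/2) · κ^(-1/2) · q

["-1/2", "-1/2", "-1/2", "1", "0"]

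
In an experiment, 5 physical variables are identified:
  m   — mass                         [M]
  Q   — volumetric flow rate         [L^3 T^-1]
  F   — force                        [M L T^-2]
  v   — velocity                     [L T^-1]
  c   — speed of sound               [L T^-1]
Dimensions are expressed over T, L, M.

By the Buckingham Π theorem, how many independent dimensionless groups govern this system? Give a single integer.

2

Dimensional matrix (T×L×M by m×Q×F×v×c):
  T: [ 0 -1 -2 -1 -1]
  L: [ 0  3  1  1  1]
  M: [ 1  0  1  0  0]
RREF → pivots at {m,Q,F} ⇒ r = 3
Π count = n − r = 5 − 3 = 2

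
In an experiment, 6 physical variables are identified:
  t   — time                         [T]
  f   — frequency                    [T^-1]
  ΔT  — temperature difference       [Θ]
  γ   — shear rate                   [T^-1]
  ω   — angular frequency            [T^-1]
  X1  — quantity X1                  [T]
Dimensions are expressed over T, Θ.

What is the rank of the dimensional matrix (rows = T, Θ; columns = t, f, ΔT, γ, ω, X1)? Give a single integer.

2

Dimensional matrix (T×Θ by t×f×ΔT×γ×ω×X1):
  T: [ 1 -1  0 -1 -1  1]
  Θ: [ 0  0  1  0  0  0]
Row reduction gives pivot columns t,ΔT; rank = 2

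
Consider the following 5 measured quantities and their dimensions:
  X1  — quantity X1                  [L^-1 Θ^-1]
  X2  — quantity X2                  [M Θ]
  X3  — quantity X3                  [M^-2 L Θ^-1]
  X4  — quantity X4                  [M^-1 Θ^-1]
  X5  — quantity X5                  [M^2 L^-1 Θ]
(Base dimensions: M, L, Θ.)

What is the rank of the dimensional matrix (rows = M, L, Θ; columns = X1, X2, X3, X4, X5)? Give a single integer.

Exponent matrix [M,L,Θ] × [X1,X2,X3,X4,X5]:
  M: [ 0  1 -2 -1  2]
  L: [-1  0  1  0 -1]
  Θ: [-1  1 -1 -1  1]
RREF → pivots at {X1,X2} ⇒ r = 2

2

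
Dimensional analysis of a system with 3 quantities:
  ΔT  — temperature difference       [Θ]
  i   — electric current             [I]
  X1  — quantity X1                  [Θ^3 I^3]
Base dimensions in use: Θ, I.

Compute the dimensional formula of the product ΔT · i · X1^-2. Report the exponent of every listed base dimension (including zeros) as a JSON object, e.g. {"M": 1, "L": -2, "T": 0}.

Write exponents as rows Θ,I / cols ΔT,i,X1:
  Θ: [ 1  0  3]
  I: [ 0  1  3]
  [Θ]: (1)·1+(1)·0+(-2)·3 = -5
  [I]: (1)·0+(1)·1+(-2)·3 = -5
⇒ Θ^-5 I^-5

{"Θ": -5, "I": -5}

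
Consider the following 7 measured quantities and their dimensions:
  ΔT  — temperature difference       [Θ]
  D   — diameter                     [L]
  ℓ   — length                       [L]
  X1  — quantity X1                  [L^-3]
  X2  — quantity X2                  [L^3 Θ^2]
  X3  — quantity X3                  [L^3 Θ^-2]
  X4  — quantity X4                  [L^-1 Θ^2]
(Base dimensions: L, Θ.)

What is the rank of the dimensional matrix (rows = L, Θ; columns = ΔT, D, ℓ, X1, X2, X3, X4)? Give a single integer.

Dimensional matrix (L×Θ by ΔT×D×ℓ×X1×X2×X3×X4):
  L: [ 0  1  1 -3  3  3 -1]
  Θ: [ 1  0  0  0  2 -2  2]
Echelon form has 2 nonzero rows (pivots: ΔT,D)

2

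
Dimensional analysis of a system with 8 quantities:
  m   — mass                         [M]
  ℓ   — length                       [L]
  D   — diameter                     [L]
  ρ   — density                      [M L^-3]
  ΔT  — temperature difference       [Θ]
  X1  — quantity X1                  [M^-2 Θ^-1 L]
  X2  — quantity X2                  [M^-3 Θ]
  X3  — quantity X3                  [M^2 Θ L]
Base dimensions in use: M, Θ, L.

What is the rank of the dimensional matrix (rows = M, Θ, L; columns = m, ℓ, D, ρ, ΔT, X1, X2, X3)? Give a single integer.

3

Write exponents as rows M,Θ,L / cols m,ℓ,D,ρ,ΔT,X1,X2,X3:
  M: [ 1  0  0  1  0 -2 -3  2]
  Θ: [ 0  0  0  0  1 -1  1  1]
  L: [ 0  1  1 -3  0  1  0  1]
Row reduction gives pivot columns m,ℓ,ΔT; rank = 3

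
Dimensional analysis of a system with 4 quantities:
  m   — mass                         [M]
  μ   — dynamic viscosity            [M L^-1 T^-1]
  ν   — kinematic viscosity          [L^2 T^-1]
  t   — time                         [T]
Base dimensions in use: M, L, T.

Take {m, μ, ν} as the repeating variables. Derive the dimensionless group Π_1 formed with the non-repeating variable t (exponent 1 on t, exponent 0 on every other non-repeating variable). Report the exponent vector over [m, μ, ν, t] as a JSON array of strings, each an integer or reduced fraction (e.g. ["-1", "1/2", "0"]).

["-2/3", "2/3", "1/3", "1"]

Exponent matrix [M,L,T] × [m,μ,ν,t]:
  M: [ 1  1  0  0]
  L: [ 0 -1  2  0]
  T: [ 0 -1 -1  1]
Row reduction gives pivot columns m,μ,ν; rank = 3
Repeat: m,μ,ν; free: t
RREF:
  r0: [   1    0    0  2/3]
  r1: [   0    1    0 -2/3]
  r2: [   0    0    1 -1/3]
Fix exponent of t at 1; solve each RREF row for its pivot's exponent:
  r0: exp(m) + (2/3)·1 = 0 ⇒ exp(m) = -2/3
  r1: exp(μ) + (-2/3)·1 = 0 ⇒ exp(μ) = 2/3
  r2: exp(ν) + (-1/3)·1 = 0 ⇒ exp(ν) = 1/3
Π_1 = m^(-2/3) · μ^(2/3) · ν^(1/3) · t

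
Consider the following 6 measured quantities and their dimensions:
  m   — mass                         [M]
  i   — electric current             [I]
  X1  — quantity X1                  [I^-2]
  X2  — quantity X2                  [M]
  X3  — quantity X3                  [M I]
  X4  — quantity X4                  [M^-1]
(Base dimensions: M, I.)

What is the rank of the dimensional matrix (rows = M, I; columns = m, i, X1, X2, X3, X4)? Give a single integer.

2

Write exponents as rows M,I / cols m,i,X1,X2,X3,X4:
  M: [ 1  0  0  1  1 -1]
  I: [ 0  1 -2  0  1  0]
Echelon form has 2 nonzero rows (pivots: m,i)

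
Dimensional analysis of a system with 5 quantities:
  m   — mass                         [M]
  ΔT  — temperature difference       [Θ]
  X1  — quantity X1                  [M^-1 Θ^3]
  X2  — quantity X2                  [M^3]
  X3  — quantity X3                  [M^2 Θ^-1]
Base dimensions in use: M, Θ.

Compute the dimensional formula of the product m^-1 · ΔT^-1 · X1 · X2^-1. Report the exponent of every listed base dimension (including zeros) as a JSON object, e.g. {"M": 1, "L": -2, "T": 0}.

Dimensional matrix (M×Θ by m×ΔT×X1×X2×X3):
  M: [ 1  0 -1  3  2]
  Θ: [ 0  1  3  0 -1]
  [M]: (-1)·1+(-1)·0+(1)·-1+(-1)·3 = -5
  [Θ]: (-1)·0+(-1)·1+(1)·3+(-1)·0 = 2
⇒ M^-5 Θ^2

{"M": -5, "Θ": 2}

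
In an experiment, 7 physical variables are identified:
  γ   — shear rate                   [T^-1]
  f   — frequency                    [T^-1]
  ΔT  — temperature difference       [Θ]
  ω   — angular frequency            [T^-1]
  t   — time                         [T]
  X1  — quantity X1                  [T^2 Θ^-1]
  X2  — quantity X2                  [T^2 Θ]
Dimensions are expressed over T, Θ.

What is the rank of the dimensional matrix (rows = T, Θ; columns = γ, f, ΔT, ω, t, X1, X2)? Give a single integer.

2

Exponent matrix [T,Θ] × [γ,f,ΔT,ω,t,X1,X2]:
  T: [-1 -1  0 -1  1  2  2]
  Θ: [ 0  0  1  0  0 -1  1]
RREF → pivots at {γ,ΔT} ⇒ r = 2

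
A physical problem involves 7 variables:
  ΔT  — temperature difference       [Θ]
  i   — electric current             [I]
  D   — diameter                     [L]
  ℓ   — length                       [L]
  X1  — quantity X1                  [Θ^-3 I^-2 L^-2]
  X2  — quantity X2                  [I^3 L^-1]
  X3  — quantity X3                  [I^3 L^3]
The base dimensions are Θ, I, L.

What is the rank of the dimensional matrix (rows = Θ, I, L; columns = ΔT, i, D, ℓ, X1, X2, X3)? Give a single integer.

Dimensional matrix (Θ×I×L by ΔT×i×D×ℓ×X1×X2×X3):
  Θ: [ 1  0  0  0 -3  0  0]
  I: [ 0  1  0  0 -2  3  3]
  L: [ 0  0  1  1 -2 -1  3]
Echelon form has 3 nonzero rows (pivots: ΔT,i,D)

3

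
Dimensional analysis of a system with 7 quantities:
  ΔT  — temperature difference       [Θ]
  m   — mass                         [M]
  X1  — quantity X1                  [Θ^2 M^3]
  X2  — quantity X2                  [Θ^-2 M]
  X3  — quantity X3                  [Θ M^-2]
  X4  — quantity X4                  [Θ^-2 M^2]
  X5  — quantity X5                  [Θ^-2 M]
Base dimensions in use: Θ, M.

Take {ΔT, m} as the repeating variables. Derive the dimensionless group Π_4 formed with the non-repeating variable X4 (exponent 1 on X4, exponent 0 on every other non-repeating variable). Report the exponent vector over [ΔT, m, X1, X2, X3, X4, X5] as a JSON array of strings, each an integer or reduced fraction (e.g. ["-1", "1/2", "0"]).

["2", "-2", "0", "0", "0", "1", "0"]

Exponent matrix [Θ,M] × [ΔT,m,X1,X2,X3,X4,X5]:
  Θ: [ 1  0  2 -2  1 -2 -2]
  M: [ 0  1  3  1 -2  2  1]
RREF → pivots at {ΔT,m} ⇒ r = 2
Repeat: ΔT,m; free: X1,X2,X3,X4,X5
RREF:
  r0: [   1    0    2   -2    1   -2   -2]
  r1: [   0    1    3    1   -2    2    1]
Fix exponent of X4 at 1, X1 at 0, X2 at 0, X3 at 0, X5 at 0; solve each RREF row for its pivot's exponent:
  r0: exp(ΔT) + (-2)·1 = 0 ⇒ exp(ΔT) = 2
  r1: exp(m) + (2)·1 = 0 ⇒ exp(m) = -2
Π_4 = ΔT^2 · m^-2 · X4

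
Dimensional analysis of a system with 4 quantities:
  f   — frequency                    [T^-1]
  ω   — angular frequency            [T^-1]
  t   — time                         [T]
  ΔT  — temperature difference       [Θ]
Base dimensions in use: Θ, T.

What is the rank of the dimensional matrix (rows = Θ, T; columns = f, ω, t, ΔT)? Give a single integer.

2

Write exponents as rows Θ,T / cols f,ω,t,ΔT:
  Θ: [ 0  0  0  1]
  T: [-1 -1  1  0]
Echelon form has 2 nonzero rows (pivots: f,ΔT)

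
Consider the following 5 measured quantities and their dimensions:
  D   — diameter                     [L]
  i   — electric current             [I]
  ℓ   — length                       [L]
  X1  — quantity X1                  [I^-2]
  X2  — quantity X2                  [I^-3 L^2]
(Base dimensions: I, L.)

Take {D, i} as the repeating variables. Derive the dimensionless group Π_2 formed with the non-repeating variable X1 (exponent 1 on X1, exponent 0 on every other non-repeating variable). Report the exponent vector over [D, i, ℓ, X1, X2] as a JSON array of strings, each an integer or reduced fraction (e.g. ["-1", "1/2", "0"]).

["0", "2", "0", "1", "0"]

Exponent matrix [I,L] × [D,i,ℓ,X1,X2]:
  I: [ 0  1  0 -2 -3]
  L: [ 1  0  1  0  2]
Row reduction gives pivot columns D,i; rank = 2
Repeat: D,i; free: ℓ,X1,X2
RREF:
  r0: [   1    0    1    0    2]
  r1: [   0    1    0   -2   -3]
Fix exponent of X1 at 1, ℓ at 0, X2 at 0; solve each RREF row for its pivot's exponent:
  r0: exp(D) + (0)·1 = 0 ⇒ exp(D) = 0
  r1: exp(i) + (-2)·1 = 0 ⇒ exp(i) = 2
Π_2 = i^2 · X1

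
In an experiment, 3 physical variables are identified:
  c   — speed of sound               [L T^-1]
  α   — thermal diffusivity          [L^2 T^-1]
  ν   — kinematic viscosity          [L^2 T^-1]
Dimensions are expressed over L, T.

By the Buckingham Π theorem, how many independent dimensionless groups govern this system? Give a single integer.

Dimensional matrix (L×T by c×α×ν):
  L: [ 1  2  2]
  T: [-1 -1 -1]
Row reduction gives pivot columns c,α; rank = 2
Π count = n − r = 3 − 2 = 1

1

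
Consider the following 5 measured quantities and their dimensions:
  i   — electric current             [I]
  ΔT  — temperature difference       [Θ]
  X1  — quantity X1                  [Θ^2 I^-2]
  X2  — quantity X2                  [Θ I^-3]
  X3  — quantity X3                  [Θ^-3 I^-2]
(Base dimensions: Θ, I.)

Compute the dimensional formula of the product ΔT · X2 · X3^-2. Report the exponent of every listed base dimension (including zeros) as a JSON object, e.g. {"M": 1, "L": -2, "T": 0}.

Write exponents as rows Θ,I / cols i,ΔT,X1,X2,X3:
  Θ: [ 0  1  2  1 -3]
  I: [ 1  0 -2 -3 -2]
  [Θ]: (1)·1+(1)·1+(-2)·-3 = 8
  [I]: (1)·0+(1)·-3+(-2)·-2 = 1
⇒ Θ^8 I

{"Θ": 8, "I": 1}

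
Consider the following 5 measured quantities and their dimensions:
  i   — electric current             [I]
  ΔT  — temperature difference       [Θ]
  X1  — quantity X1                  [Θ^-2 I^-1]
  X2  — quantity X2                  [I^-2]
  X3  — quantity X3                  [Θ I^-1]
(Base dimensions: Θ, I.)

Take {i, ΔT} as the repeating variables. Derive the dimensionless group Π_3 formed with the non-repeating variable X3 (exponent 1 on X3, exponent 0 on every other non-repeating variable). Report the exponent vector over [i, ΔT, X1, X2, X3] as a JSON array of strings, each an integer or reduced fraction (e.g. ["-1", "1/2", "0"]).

["1", "-1", "0", "0", "1"]

Write exponents as rows Θ,I / cols i,ΔT,X1,X2,X3:
  Θ: [ 0  1 -2  0  1]
  I: [ 1  0 -1 -2 -1]
Echelon form has 2 nonzero rows (pivots: i,ΔT)
Repeat: i,ΔT; free: X1,X2,X3
RREF:
  r0: [   1    0   -1   -2   -1]
  r1: [   0    1   -2    0    1]
Fix exponent of X3 at 1, X1 at 0, X2 at 0; solve each RREF row for its pivot's exponent:
  r0: exp(i) + (-1)·1 = 0 ⇒ exp(i) = 1
  r1: exp(ΔT) + (1)·1 = 0 ⇒ exp(ΔT) = -1
Π_3 = i · ΔT^-1 · X3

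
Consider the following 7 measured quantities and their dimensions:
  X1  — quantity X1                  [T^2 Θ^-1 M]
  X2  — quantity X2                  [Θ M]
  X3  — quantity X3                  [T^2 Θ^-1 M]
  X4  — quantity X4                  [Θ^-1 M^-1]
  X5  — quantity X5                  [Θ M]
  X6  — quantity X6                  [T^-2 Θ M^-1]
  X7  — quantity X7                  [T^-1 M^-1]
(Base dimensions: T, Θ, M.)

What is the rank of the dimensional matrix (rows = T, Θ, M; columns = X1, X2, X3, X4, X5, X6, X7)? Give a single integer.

2

Dimensional matrix (T×Θ×M by X1×X2×X3×X4×X5×X6×X7):
  T: [ 2  0  2  0  0 -2 -1]
  Θ: [-1  1 -1 -1  1  1  0]
  M: [ 1  1  1 -1  1 -1 -1]
Row reduction gives pivot columns X1,X2; rank = 2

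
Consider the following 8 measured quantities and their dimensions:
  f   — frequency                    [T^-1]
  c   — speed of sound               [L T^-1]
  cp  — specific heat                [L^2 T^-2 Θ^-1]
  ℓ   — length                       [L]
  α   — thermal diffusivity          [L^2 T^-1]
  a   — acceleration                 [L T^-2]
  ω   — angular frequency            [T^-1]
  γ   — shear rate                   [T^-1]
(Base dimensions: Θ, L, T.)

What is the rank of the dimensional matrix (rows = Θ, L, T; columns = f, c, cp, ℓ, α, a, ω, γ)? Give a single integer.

Exponent matrix [Θ,L,T] × [f,c,cp,ℓ,α,a,ω,γ]:
  Θ: [ 0  0 -1  0  0  0  0  0]
  L: [ 0  1  2  1  2  1  0  0]
  T: [-1 -1 -2  0 -1 -2 -1 -1]
Echelon form has 3 nonzero rows (pivots: f,c,cp)

3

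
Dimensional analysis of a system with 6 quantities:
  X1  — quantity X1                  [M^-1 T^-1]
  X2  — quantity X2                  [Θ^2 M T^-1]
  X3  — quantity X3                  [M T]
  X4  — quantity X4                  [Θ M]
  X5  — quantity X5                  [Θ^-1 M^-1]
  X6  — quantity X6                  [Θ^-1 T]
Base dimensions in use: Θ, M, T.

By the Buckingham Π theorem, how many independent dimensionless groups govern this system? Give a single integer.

Dimensional matrix (Θ×M×T by X1×X2×X3×X4×X5×X6):
  Θ: [ 0  2  0  1 -1 -1]
  M: [-1  1  1  1 -1  0]
  T: [-1 -1  1  0  0  1]
RREF → pivots at {X1,X2} ⇒ r = 2
6 vars − rank 2 = 4 Π groups

4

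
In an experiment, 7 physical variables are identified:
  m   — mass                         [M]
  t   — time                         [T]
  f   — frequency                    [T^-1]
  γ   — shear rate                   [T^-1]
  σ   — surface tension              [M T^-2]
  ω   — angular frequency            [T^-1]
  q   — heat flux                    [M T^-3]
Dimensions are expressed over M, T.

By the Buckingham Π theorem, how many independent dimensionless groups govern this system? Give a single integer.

Dimensional matrix (M×T by m×t×f×γ×σ×ω×q):
  M: [ 1  0  0  0  1  0  1]
  T: [ 0  1 -1 -1 -2 -1 -3]
Echelon form has 2 nonzero rows (pivots: m,t)
Π count = n − r = 7 − 2 = 5

5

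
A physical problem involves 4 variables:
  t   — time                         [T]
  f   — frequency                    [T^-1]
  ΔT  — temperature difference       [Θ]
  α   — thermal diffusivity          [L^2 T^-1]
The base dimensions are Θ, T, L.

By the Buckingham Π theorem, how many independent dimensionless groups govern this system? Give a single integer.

Write exponents as rows Θ,T,L / cols t,f,ΔT,α:
  Θ: [ 0  0  1  0]
  T: [ 1 -1  0 -1]
  L: [ 0  0  0  2]
RREF → pivots at {t,ΔT,α} ⇒ r = 3
Π count = n − r = 4 − 3 = 1

1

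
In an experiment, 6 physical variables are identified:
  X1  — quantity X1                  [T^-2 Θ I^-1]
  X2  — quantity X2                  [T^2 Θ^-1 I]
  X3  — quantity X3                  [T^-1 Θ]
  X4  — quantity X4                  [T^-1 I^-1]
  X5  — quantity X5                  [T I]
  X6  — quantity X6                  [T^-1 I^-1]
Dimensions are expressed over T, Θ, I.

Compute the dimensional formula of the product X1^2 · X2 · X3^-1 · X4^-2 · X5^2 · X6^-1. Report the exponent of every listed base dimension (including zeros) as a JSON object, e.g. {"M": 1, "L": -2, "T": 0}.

{"T": 4, "Θ": 0, "I": 4}

Dimensional matrix (T×Θ×I by X1×X2×X3×X4×X5×X6):
  T: [-2  2 -1 -1  1 -1]
  Θ: [ 1 -1  1  0  0  0]
  I: [-1  1  0 -1  1 -1]
  [T]: (2)·-2+(1)·2+(-1)·-1+(-2)·-1+(2)·1+(-1)·-1 = 4
  [Θ]: (2)·1+(1)·-1+(-1)·1+(-2)·0+(2)·0+(-1)·0 = 0
  [I]: (2)·-1+(1)·1+(-1)·0+(-2)·-1+(2)·1+(-1)·-1 = 4
⇒ T^4 I^4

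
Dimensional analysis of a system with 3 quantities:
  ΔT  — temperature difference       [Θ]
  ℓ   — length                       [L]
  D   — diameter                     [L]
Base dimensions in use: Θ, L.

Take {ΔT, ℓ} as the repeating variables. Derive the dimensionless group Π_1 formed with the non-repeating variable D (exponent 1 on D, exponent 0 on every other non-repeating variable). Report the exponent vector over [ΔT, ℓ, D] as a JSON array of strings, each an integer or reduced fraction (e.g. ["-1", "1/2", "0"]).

["0", "-1", "1"]

Write exponents as rows Θ,L / cols ΔT,ℓ,D:
  Θ: [ 1  0  0]
  L: [ 0  1  1]
Row reduction gives pivot columns ΔT,ℓ; rank = 2
Pivot set = {ΔT,ℓ}, free = {D}
RREF:
  r0: [   1    0    0]
  r1: [   0    1    1]
Fix exponent of D at 1; solve each RREF row for its pivot's exponent:
  r0: exp(ΔT) + (0)·1 = 0 ⇒ exp(ΔT) = 0
  r1: exp(ℓ) + (1)·1 = 0 ⇒ exp(ℓ) = -1
Π_1 = ℓ^-1 · D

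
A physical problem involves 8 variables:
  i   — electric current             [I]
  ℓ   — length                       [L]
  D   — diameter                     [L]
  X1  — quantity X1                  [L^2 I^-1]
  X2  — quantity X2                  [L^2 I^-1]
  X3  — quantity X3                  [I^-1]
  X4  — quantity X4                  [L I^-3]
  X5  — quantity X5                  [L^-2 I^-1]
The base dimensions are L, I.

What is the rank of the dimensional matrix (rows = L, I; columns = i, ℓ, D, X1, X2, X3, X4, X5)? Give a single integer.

Exponent matrix [L,I] × [i,ℓ,D,X1,X2,X3,X4,X5]:
  L: [ 0  1  1  2  2  0  1 -2]
  I: [ 1  0  0 -1 -1 -1 -3 -1]
RREF → pivots at {i,ℓ} ⇒ r = 2

2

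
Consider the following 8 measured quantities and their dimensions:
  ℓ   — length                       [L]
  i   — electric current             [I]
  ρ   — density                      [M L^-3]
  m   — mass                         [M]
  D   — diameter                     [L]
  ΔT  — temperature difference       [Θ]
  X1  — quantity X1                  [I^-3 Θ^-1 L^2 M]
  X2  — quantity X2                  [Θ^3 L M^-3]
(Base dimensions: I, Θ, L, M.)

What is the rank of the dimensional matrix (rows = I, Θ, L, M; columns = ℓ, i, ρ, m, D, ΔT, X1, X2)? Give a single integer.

4

Exponent matrix [I,Θ,L,M] × [ℓ,i,ρ,m,D,ΔT,X1,X2]:
  I: [ 0  1  0  0  0  0 -3  0]
  Θ: [ 0  0  0  0  0  1 -1  3]
  L: [ 1  0 -3  0  1  0  2  1]
  M: [ 0  0  1  1  0  0  1 -3]
RREF → pivots at {ℓ,i,ρ,ΔT} ⇒ r = 4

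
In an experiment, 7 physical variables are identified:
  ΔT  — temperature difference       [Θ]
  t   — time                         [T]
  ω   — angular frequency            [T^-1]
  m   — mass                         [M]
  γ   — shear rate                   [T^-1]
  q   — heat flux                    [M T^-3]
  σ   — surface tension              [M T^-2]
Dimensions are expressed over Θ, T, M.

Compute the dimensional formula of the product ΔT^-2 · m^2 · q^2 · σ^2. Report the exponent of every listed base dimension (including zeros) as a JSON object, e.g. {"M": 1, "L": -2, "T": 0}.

Exponent matrix [Θ,T,M] × [ΔT,t,ω,m,γ,q,σ]:
  Θ: [ 1  0  0  0  0  0  0]
  T: [ 0  1 -1  0 -1 -3 -2]
  M: [ 0  0  0  1  0  1  1]
  [Θ]: (-2)·1+(2)·0+(2)·0+(2)·0 = -2
  [T]: (-2)·0+(2)·0+(2)·-3+(2)·-2 = -10
  [M]: (-2)·0+(2)·1+(2)·1+(2)·1 = 6
⇒ Θ^-2 T^-10 M^6

{"Θ": -2, "T": -10, "M": 6}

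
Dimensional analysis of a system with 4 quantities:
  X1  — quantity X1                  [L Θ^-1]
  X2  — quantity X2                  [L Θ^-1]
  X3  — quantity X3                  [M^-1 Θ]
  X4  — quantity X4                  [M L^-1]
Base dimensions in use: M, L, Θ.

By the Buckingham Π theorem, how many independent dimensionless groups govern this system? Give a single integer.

2

Dimensional matrix (M×L×Θ by X1×X2×X3×X4):
  M: [ 0  0 -1  1]
  L: [ 1  1  0 -1]
  Θ: [-1 -1  1  0]
Row reduction gives pivot columns X1,X3; rank = 2
4 vars − rank 2 = 2 Π groups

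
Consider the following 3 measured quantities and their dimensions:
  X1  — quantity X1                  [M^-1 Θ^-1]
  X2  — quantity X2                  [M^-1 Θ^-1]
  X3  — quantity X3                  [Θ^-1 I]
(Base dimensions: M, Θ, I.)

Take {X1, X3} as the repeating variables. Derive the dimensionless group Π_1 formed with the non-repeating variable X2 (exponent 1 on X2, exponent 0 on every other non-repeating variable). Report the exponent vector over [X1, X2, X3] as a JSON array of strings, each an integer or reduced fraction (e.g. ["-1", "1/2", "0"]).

["-1", "1", "0"]

Dimensional matrix (M×Θ×I by X1×X2×X3):
  M: [-1 -1  0]
  Θ: [-1 -1 -1]
  I: [ 0  0  1]
Echelon form has 2 nonzero rows (pivots: X1,X3)
Repeat: X1,X3; free: X2
RREF:
  r0: [   1    1    0]
  r1: [   0    0    1]
  r2: [   0    0    0]
Fix exponent of X2 at 1; solve each RREF row for its pivot's exponent:
  r0: exp(X1) + (1)·1 = 0 ⇒ exp(X1) = -1
  r1: exp(X3) + (0)·1 = 0 ⇒ exp(X3) = 0
Π_1 = X1^-1 · X2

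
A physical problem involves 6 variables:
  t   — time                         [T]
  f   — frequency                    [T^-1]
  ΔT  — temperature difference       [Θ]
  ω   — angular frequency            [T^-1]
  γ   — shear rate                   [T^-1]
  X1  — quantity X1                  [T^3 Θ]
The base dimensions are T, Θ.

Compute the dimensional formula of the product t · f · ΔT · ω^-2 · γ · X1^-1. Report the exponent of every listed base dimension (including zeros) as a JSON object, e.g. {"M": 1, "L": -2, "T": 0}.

Write exponents as rows T,Θ / cols t,f,ΔT,ω,γ,X1:
  T: [ 1 -1  0 -1 -1  3]
  Θ: [ 0  0  1  0  0  1]
  [T]: (1)·1+(1)·-1+(1)·0+(-2)·-1+(1)·-1+(-1)·3 = -2
  [Θ]: (1)·0+(1)·0+(1)·1+(-2)·0+(1)·0+(-1)·1 = 0
⇒ T^-2

{"T": -2, "Θ": 0}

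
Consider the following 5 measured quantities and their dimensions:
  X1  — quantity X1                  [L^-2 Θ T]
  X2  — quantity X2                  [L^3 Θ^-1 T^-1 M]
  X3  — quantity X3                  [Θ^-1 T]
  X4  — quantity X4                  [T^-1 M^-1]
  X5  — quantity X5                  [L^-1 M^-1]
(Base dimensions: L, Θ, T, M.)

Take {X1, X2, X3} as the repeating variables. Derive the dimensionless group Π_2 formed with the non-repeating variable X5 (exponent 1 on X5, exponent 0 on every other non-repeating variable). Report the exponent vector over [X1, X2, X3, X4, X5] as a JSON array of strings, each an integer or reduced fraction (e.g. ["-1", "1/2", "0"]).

Exponent matrix [L,Θ,T,M] × [X1,X2,X3,X4,X5]:
  L: [-2  3  0  0 -1]
  Θ: [ 1 -1 -1  0  0]
  T: [ 1 -1  1 -1  0]
  M: [ 0  1  0 -1 -1]
Row reduction gives pivot columns X1,X2,X3; rank = 3
Pivot set = {X1,X2,X3}, free = {X4,X5}
RREF:
  r0: [   1    0    0 -3/2   -1]
  r1: [   0    1    0   -1   -1]
  r2: [   0    0    1 -1/2    0]
  r3: [   0    0    0    0    0]
Fix exponent of X5 at 1, X4 at 0; solve each RREF row for its pivot's exponent:
  r0: exp(X1) + (-1)·1 = 0 ⇒ exp(X1) = 1
  r1: exp(X2) + (-1)·1 = 0 ⇒ exp(X2) = 1
  r2: exp(X3) + (0)·1 = 0 ⇒ exp(X3) = 0
Π_2 = X1 · X2 · X5

["1", "1", "0", "0", "1"]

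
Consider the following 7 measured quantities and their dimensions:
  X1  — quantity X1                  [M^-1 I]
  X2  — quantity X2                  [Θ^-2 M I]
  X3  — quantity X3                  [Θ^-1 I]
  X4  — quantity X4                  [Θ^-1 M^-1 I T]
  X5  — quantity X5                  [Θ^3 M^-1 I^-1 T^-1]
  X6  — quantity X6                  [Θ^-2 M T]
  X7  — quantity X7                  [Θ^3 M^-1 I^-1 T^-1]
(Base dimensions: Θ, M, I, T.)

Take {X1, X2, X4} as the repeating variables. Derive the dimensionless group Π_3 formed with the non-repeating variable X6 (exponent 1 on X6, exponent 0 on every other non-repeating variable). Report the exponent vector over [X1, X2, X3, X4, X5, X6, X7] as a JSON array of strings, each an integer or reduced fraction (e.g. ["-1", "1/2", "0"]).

["3/2", "-1/2", "0", "-1", "0", "1", "0"]

Exponent matrix [Θ,M,I,T] × [X1,X2,X3,X4,X5,X6,X7]:
  Θ: [ 0 -2 -1 -1  3 -2  3]
  M: [-1  1  0 -1 -1  1 -1]
  I: [ 1  1  1  1 -1  0 -1]
  T: [ 0  0  0  1 -1  1 -1]
Row reduction gives pivot columns X1,X2,X4; rank = 3
Pivot set = {X1,X2,X4}, free = {X3,X5,X6,X7}
RREF:
  r0: [   1    0  1/2    0    1 -3/2    1]
  r1: [   0    1  1/2    0   -1  1/2   -1]
  r2: [   0    0    0    1   -1    1   -1]
  r3: [   0    0    0    0    0    0    0]
Fix exponent of X6 at 1, X3 at 0, X5 at 0, X7 at 0; solve each RREF row for its pivot's exponent:
  r0: exp(X1) + (-3/2)·1 = 0 ⇒ exp(X1) = 3/2
  r1: exp(X2) + (1/2)·1 = 0 ⇒ exp(X2) = -1/2
  r2: exp(X4) + (1)·1 = 0 ⇒ exp(X4) = -1
Π_3 = X1^(3/2) · X2^(-1/2) · X4^-1 · X6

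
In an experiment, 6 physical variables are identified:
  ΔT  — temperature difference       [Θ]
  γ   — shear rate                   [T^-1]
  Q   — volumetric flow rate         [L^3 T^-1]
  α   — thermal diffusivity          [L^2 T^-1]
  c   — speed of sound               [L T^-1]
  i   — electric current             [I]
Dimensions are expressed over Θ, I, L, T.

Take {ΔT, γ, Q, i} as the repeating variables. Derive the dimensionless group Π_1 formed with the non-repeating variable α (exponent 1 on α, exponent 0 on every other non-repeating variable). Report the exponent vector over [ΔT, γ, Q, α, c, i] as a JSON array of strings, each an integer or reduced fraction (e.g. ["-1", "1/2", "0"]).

["0", "-1/3", "-2/3", "1", "0", "0"]

Write exponents as rows Θ,I,L,T / cols ΔT,γ,Q,α,c,i:
  Θ: [ 1  0  0  0  0  0]
  I: [ 0  0  0  0  0  1]
  L: [ 0  0  3  2  1  0]
  T: [ 0 -1 -1 -1 -1  0]
RREF → pivots at {ΔT,γ,Q,i} ⇒ r = 4
Repeat: ΔT,γ,Q,i; free: α,c
RREF:
  r0: [   1    0    0    0    0    0]
  r1: [   0    1    0  1/3  2/3    0]
  r2: [   0    0    1  2/3  1/3    0]
  r3: [   0    0    0    0    0    1]
Fix exponent of α at 1, c at 0; solve each RREF row for its pivot's exponent:
  r0: exp(ΔT) + (0)·1 = 0 ⇒ exp(ΔT) = 0
  r1: exp(γ) + (1/3)·1 = 0 ⇒ exp(γ) = -1/3
  r2: exp(Q) + (2/3)·1 = 0 ⇒ exp(Q) = -2/3
  r3: exp(i) + (0)·1 = 0 ⇒ exp(i) = 0
Π_1 = γ^(-1/3) · Q^(-2/3) · α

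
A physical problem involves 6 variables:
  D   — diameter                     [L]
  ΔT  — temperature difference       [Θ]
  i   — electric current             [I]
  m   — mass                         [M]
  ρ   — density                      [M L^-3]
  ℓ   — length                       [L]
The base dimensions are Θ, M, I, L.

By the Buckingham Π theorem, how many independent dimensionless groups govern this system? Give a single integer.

Exponent matrix [Θ,M,I,L] × [D,ΔT,i,m,ρ,ℓ]:
  Θ: [ 0  1  0  0  0  0]
  M: [ 0  0  0  1  1  0]
  I: [ 0  0  1  0  0  0]
  L: [ 1  0  0  0 -3  1]
Echelon form has 4 nonzero rows (pivots: D,ΔT,i,m)
n=6, r=4 ⇒ 2 dimensionless groups

2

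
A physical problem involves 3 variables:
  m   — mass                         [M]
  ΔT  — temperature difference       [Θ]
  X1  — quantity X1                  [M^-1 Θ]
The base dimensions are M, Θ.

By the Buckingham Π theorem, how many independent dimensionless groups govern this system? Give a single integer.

Dimensional matrix (M×Θ by m×ΔT×X1):
  M: [ 1  0 -1]
  Θ: [ 0  1  1]
RREF → pivots at {m,ΔT} ⇒ r = 2
Π count = n − r = 3 − 2 = 1

1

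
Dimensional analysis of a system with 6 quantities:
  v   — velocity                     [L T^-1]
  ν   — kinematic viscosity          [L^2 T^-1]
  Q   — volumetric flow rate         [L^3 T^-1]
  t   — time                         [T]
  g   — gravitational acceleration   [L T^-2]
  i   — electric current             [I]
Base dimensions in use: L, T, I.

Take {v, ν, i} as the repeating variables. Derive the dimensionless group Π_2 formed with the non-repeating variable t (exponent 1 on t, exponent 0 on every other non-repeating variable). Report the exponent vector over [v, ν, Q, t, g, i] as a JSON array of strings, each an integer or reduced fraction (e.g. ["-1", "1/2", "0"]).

Exponent matrix [L,T,I] × [v,ν,Q,t,g,i]:
  L: [ 1  2  3  0  1  0]
  T: [-1 -1 -1  1 -2  0]
  I: [ 0  0  0  0  0  1]
Echelon form has 3 nonzero rows (pivots: v,ν,i)
Repeat: v,ν,i; free: Q,t,g
RREF:
  r0: [   1    0   -1   -2    3    0]
  r1: [   0    1    2    1   -1    0]
  r2: [   0    0    0    0    0    1]
Fix exponent of t at 1, Q at 0, g at 0; solve each RREF row for its pivot's exponent:
  r0: exp(v) + (-2)·1 = 0 ⇒ exp(v) = 2
  r1: exp(ν) + (1)·1 = 0 ⇒ exp(ν) = -1
  r2: exp(i) + (0)·1 = 0 ⇒ exp(i) = 0
Π_2 = v^2 · ν^-1 · t

["2", "-1", "0", "1", "0", "0"]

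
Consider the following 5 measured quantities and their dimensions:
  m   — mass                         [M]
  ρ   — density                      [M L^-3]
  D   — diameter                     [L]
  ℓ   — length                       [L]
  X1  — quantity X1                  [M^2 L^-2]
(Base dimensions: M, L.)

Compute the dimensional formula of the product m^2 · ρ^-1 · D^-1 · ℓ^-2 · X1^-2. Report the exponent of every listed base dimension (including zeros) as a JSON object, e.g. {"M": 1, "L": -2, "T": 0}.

Dimensional matrix (M×L by m×ρ×D×ℓ×X1):
  M: [ 1  1  0  0  2]
  L: [ 0 -3  1  1 -2]
  [M]: (2)·1+(-1)·1+(-1)·0+(-2)·0+(-2)·2 = -3
  [L]: (2)·0+(-1)·-3+(-1)·1+(-2)·1+(-2)·-2 = 4
⇒ M^-3 L^4

{"M": -3, "L": 4}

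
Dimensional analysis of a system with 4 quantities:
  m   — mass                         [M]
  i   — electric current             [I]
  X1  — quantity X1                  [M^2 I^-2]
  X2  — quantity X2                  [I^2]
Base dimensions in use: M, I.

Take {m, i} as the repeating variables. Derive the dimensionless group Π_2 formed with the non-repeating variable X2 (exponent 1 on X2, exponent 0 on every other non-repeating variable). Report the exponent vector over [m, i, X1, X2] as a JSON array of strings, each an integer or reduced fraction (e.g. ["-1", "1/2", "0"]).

["0", "-2", "0", "1"]

Write exponents as rows M,I / cols m,i,X1,X2:
  M: [ 1  0  2  0]
  I: [ 0  1 -2  2]
RREF → pivots at {m,i} ⇒ r = 2
Repeat: m,i; free: X1,X2
RREF:
  r0: [   1    0    2    0]
  r1: [   0    1   -2    2]
Fix exponent of X2 at 1, X1 at 0; solve each RREF row for its pivot's exponent:
  r0: exp(m) + (0)·1 = 0 ⇒ exp(m) = 0
  r1: exp(i) + (2)·1 = 0 ⇒ exp(i) = -2
Π_2 = i^-2 · X2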